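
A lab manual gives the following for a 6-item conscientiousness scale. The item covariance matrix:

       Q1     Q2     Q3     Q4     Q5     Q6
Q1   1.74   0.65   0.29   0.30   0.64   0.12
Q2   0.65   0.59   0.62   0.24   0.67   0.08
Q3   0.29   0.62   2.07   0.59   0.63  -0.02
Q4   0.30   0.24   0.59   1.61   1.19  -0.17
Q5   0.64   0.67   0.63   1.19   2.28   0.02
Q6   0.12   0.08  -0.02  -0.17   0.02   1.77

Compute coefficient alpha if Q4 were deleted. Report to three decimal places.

α = 0.584

Remaining items: Q1, Q2, Q3, Q5, Q6 (k = 5).
sum of item variances = 1.74 + 0.59 + 2.07 + 2.28 + 1.77 = 8.45
Var(T) = 8.45 + 2 × 3.70 = 15.85
α (item deleted) = (5/4)·(1 − 8.45/15.85) = 0.584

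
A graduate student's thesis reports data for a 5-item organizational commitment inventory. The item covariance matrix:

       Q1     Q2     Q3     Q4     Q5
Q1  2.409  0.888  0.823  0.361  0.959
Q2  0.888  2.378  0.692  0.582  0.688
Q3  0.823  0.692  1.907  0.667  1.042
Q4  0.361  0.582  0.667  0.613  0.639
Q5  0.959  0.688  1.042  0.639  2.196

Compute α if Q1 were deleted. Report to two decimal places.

Remaining items: Q2, Q3, Q4, Q5 (k = 4).
Σσ²ᵢ = 2.378 + 1.907 + 0.613 + 2.196 = 7.094
total variance = 7.094 + 2 × 4.310 = 15.714
α (item deleted) = (4/3)·(1 − 7.094/15.714) = 0.73

α = 0.73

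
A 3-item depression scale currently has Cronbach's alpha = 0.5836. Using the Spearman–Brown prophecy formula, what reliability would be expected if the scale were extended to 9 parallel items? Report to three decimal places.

Length factor m = 9/3 = 3.0000
α' = m·α / (1 + (m−1)·α)
   = 9/3 × 0.5836 / (1 + (9/3 − 1) × 0.5836)
   = 1.7508 / 2.1672 = 0.808

predicted reliability = 0.808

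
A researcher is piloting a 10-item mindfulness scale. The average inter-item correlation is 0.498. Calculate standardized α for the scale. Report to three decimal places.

α = 0.908

Standardized α = k·r̄ / (1 + (k−1)·r̄) = 10 × 0.498 / (1 + 9 × 0.498)
  = 4.9800 / 5.4820 = 0.908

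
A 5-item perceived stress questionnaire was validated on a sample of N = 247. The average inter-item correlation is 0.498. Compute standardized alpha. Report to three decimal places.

Standardized α = k·r̄ / (1 + (k−1)·r̄) = 5 × 0.498 / (1 + 4 × 0.498)
  = 2.4900 / 2.9920 = 0.832

standardized alpha = 0.832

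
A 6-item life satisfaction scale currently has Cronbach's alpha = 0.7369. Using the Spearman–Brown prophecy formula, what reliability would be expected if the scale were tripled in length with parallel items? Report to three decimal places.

Length factor m = 3
α' = m·α / (1 + (m−1)·α)
   = 3 × 0.7369 / (1 + (3 − 1) × 0.7369)
   = 2.2107 / 2.4738 = 0.894

predicted reliability = 0.894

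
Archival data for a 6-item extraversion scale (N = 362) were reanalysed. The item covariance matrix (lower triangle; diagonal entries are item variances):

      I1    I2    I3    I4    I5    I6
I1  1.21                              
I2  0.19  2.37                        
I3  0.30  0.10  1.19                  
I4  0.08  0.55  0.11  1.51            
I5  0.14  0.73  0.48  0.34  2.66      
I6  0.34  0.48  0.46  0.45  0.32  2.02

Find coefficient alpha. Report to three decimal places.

Σσ²ᵢ = 1.21 + 2.37 + 1.19 + 1.51 + 2.66 + 2.02 = 10.96
Sum of off-diagonal covariances = 5.07
σ²_total = 10.96 + 2 × 5.07 = 21.10
α = (k/(k−1))·(1 − Σσ²ᵢ/σ²_total) = (6/5)·(1 − 10.96/21.10) = 0.577

α = 0.577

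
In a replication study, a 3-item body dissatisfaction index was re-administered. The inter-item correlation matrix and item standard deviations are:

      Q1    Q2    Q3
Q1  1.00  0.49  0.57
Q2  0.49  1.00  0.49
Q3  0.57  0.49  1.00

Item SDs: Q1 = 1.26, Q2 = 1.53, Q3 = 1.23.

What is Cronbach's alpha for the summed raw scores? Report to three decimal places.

α = 0.754

Σσ²ᵢ = 1.26² + 1.53² + 1.23² = 5.4414
Covariances σ_ij = r_ij · s_i · s_j:
  σ(Q1,Q2) = 0.49 × 1.26 × 1.53 = 0.9446
  σ(Q1,Q3) = 0.57 × 1.26 × 1.23 = 0.8834
  σ(Q2,Q3) = 0.49 × 1.53 × 1.23 = 0.9221
σ²_T = Σσ²ᵢ + 2·Σσ_ij = 5.4414 + 2 × 2.7501 = 10.9416
α = (3/2)·(1 − 5.4414/10.9416) = 0.754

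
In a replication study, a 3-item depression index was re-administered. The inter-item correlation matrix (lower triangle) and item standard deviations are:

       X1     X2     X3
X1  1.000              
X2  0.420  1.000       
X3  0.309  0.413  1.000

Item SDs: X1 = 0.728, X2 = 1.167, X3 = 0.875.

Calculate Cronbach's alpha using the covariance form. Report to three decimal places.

Σσ²ᵢ = 0.728² + 1.167² + 0.875² = 2.6575
Covariances σ_ij = r_ij · s_i · s_j:
  σ(X1,X2) = 0.420 × 0.728 × 1.167 = 0.3568
  σ(X1,X3) = 0.309 × 0.728 × 0.875 = 0.1968
  σ(X2,X3) = 0.413 × 1.167 × 0.875 = 0.4217
σ²_T = Σσ²ᵢ + 2·Σσ_ij = 2.6575 + 2 × 0.9753 = 4.6081
α = (3/2)·(1 − 2.6575/4.6081) = 0.635

α = 0.635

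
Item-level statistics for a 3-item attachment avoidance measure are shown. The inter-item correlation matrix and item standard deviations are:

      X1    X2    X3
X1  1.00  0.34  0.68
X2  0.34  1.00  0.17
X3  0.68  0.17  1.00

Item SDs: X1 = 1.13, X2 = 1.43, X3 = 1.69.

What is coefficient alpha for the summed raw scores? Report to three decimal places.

α = 0.634

Σσ²ᵢ = 1.13² + 1.43² + 1.69² = 6.1779
Covariances σ_ij = r_ij · s_i · s_j:
  σ(X1,X2) = 0.34 × 1.13 × 1.43 = 0.5494
  σ(X1,X3) = 0.68 × 1.13 × 1.69 = 1.2986
  σ(X2,X3) = 0.17 × 1.43 × 1.69 = 0.4108
σ²_T = Σσ²ᵢ + 2·Σσ_ij = 6.1779 + 2 × 2.2588 = 10.6955
α = (3/2)·(1 − 6.1779/10.6955) = 0.634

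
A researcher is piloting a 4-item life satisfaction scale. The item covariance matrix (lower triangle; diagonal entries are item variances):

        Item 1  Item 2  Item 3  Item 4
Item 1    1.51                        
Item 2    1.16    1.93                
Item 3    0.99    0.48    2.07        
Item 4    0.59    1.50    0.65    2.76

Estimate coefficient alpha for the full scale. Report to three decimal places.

coefficient alpha = 0.753

sum of item variances = 1.51 + 1.93 + 2.07 + 2.76 = 8.27
Σ_{i<j} σ_ij = 5.37
Var(T) = 8.27 + 2 × 5.37 = 19.01
α = (k/(k−1))·(1 − sum of item variances/Var(T)) = (4/3)·(1 − 8.27/19.01) = 0.753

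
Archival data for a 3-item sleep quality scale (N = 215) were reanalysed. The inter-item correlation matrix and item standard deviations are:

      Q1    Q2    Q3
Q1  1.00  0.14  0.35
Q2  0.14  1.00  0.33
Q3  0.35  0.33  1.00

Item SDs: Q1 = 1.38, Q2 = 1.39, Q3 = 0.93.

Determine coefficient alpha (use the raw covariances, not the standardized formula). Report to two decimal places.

Σσ²ᵢ = 1.38² + 1.39² + 0.93² = 4.7014
Covariances σ_ij = r_ij · s_i · s_j:
  σ(Q1,Q2) = 0.14 × 1.38 × 1.39 = 0.2685
  σ(Q1,Q3) = 0.35 × 1.38 × 0.93 = 0.4492
  σ(Q2,Q3) = 0.33 × 1.39 × 0.93 = 0.4266
σ²_T = Σσ²ᵢ + 2·Σσ_ij = 4.7014 + 2 × 1.1443 = 6.9900
α = (3/2)·(1 − 4.7014/6.9900) = 0.49

coefficient alpha = 0.49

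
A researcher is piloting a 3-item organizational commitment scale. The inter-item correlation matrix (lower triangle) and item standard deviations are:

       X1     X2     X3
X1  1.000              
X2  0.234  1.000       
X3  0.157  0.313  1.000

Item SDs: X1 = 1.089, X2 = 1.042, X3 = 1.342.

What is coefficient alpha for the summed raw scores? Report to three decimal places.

α = 0.471

Σσ²ᵢ = 1.089² + 1.042² + 1.342² = 4.0726
Covariances σ_ij = r_ij · s_i · s_j:
  σ(X1,X2) = 0.234 × 1.089 × 1.042 = 0.2655
  σ(X1,X3) = 0.157 × 1.089 × 1.342 = 0.2294
  σ(X2,X3) = 0.313 × 1.042 × 1.342 = 0.4377
σ²_T = Σσ²ᵢ + 2·Σσ_ij = 4.0726 + 2 × 0.9326 = 5.9378
α = (3/2)·(1 − 4.0726/5.9378) = 0.471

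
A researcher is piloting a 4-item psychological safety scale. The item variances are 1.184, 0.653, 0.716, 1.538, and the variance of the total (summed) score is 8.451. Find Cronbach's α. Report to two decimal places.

α = 0.69

Σσ²ᵢ = 1.184 + 0.653 + 0.716 + 1.538 = 4.091
α = (k/(k−1))·(1 − Σσ²ᵢ/Var(T)) = (4/3)·(1 − 4.091/8.451) = 0.69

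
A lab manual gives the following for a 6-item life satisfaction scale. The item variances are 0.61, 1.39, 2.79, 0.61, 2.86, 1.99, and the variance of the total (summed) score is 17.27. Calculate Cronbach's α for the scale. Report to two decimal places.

α = 0.49

ΣVar(i) = 0.61 + 1.39 + 2.79 + 0.61 + 2.86 + 1.99 = 10.25
α = (k/(k−1))·(1 − ΣVar(i)/total variance) = (6/5)·(1 − 10.25/17.27) = 0.49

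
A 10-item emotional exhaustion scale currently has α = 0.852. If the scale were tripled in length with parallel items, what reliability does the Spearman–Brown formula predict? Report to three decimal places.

Length factor m = 3
α' = m·α / (1 + (m−1)·α)
   = 3 × 0.852 / (1 + (3 − 1) × 0.852)
   = 2.5560 / 2.7040 = 0.945

predicted reliability = 0.945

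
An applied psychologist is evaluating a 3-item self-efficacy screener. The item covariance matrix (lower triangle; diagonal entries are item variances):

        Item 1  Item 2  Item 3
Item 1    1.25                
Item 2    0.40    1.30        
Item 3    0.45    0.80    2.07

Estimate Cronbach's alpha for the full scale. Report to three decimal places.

α = 0.625

Σσ²ᵢ = 1.25 + 1.30 + 2.07 = 4.62
Sum of the distinct covariances = 1.65
Var(T) = 4.62 + 2 × 1.65 = 7.92
α = (k/(k−1))·(1 − Σσ²ᵢ/Var(T)) = (3/2)·(1 − 4.62/7.92) = 0.625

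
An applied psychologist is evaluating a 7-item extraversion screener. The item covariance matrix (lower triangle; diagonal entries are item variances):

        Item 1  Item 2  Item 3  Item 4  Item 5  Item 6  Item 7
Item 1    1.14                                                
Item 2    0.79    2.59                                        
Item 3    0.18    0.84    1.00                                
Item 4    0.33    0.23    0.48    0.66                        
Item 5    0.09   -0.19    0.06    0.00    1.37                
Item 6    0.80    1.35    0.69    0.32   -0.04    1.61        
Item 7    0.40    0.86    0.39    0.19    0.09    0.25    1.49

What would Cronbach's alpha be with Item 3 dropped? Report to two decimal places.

Remaining items: Item 1, Item 2, Item 4, Item 5, Item 6, Item 7 (k = 6).
Σσ²ᵢ = 1.14 + 2.59 + 0.66 + 1.37 + 1.61 + 1.49 = 8.86
total variance = 8.86 + 2 × 5.47 = 19.80
α (item deleted) = (6/5)·(1 − 8.86/19.80) = 0.66

Cronbach's alpha = 0.66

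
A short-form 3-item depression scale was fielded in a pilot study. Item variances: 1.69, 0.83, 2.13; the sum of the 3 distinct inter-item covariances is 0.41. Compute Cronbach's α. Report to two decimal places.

α = 0.22

sum of item variances = 1.69 + 0.83 + 2.13 = 4.65
Sum of distinct covariances = 0.41
σ²_T = sum of item variances + 2·Σcov = 4.65 + 2 × 0.41 = 5.47
α = (3/2)·(1 − 4.65/5.47) = 0.22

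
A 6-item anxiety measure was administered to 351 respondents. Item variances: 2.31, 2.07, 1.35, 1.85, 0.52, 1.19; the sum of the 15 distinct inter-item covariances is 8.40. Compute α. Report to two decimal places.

ΣVar(i) = 2.31 + 2.07 + 1.35 + 1.85 + 0.52 + 1.19 = 9.29
Sum of distinct covariances = 8.40
σ²_total = ΣVar(i) + 2·Σcov = 9.29 + 2 × 8.40 = 26.09
α = (6/5)·(1 − 9.29/26.09) = 0.77

α = 0.77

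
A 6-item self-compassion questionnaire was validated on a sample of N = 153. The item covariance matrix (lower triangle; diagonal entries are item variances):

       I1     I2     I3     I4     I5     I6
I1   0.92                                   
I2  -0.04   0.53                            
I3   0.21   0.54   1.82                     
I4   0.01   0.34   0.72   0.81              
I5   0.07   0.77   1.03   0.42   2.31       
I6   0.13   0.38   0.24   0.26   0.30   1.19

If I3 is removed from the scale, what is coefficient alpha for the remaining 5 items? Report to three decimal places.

Remaining items: I1, I2, I4, I5, I6 (k = 5).
ΣVar(i) = 0.92 + 0.53 + 0.81 + 2.31 + 1.19 = 5.76
σ²_T = 5.76 + 2 × 2.64 = 11.04
α (item deleted) = (5/4)·(1 − 5.76/11.04) = 0.598

α = 0.598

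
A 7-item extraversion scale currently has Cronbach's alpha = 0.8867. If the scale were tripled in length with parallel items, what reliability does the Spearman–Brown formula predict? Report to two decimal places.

predicted reliability = 0.96

Length factor m = 3
α' = m·α / (1 + (m−1)·α)
   = 3 × 0.8867 / (1 + (3 − 1) × 0.8867)
   = 2.6601 / 2.7734 = 0.96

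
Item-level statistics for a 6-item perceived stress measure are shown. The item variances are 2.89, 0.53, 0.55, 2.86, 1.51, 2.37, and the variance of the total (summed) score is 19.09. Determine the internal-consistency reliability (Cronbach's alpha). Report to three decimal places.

ΣVar(i) = 2.89 + 0.53 + 0.55 + 2.86 + 1.51 + 2.37 = 10.71
α = (k/(k−1))·(1 − ΣVar(i)/σ²_T) = (6/5)·(1 − 10.71/19.09) = 0.527

α = 0.527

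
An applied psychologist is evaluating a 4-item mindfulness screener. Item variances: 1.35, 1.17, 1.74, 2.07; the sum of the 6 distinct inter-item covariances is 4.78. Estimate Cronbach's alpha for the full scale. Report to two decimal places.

ΣVar(i) = 1.35 + 1.17 + 1.74 + 2.07 = 6.33
Sum of distinct covariances = 4.78
total variance = ΣVar(i) + 2·Σcov = 6.33 + 2 × 4.78 = 15.89
α = (4/3)·(1 − 6.33/15.89) = 0.80

α = 0.80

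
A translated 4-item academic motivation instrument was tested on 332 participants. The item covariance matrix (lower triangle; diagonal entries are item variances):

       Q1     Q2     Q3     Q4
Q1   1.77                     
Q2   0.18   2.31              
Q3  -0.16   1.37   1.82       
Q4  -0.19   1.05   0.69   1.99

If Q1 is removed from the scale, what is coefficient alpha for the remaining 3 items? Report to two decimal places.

coefficient alpha = 0.76

Remaining items: Q2, Q3, Q4 (k = 3).
Σσ²ᵢ = 2.31 + 1.82 + 1.99 = 6.12
Var(T) = 6.12 + 2 × 3.11 = 12.34
α (item deleted) = (3/2)·(1 − 6.12/12.34) = 0.76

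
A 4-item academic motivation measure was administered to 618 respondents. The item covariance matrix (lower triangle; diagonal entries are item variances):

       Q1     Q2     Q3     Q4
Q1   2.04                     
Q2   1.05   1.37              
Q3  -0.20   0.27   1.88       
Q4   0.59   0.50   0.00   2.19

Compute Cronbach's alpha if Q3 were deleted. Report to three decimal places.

α = 0.650

Remaining items: Q1, Q2, Q4 (k = 3).
Σσ²ᵢ = 2.04 + 1.37 + 2.19 = 5.60
Var(T) = 5.60 + 2 × 2.14 = 9.88
α (item deleted) = (3/2)·(1 − 5.60/9.88) = 0.650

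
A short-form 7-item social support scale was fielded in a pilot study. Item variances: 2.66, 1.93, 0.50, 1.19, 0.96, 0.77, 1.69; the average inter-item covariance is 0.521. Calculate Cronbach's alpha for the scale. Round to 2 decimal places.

ΣVar(i) = 2.66 + 1.93 + 0.50 + 1.19 + 0.96 + 0.77 + 1.69 = 9.70
Sum of the 21 distinct covariances = 21 × 0.521 = 10.941
total variance = ΣVar(i) + 2·Σcov = 9.70 + 2 × 10.941 = 31.582
α = (7/6)·(1 − 9.70/31.582) = 0.81

α = 0.81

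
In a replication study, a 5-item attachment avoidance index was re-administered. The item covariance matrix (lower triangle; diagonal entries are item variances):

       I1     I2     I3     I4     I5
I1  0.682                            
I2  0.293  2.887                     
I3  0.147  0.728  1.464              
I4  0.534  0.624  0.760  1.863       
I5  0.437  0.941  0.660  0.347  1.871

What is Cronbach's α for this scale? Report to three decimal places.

Σσᵢ² = 0.682 + 2.887 + 1.464 + 1.863 + 1.871 = 8.767
Sum of the distinct covariances = 5.471
total variance = 8.767 + 2 × 5.471 = 19.709
α = (k/(k−1))·(1 − Σσᵢ²/total variance) = (5/4)·(1 − 8.767/19.709) = 0.694

Cronbach's α = 0.694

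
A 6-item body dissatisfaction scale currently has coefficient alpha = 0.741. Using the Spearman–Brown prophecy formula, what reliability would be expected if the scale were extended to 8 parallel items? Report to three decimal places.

predicted reliability = 0.792

Length factor m = 8/6 = 1.3333
α' = m·α / (1 + (m−1)·α)
   = 8/6 × 0.741 / (1 + (8/6 − 1) × 0.741)
   = 0.9880 / 1.2470 = 0.792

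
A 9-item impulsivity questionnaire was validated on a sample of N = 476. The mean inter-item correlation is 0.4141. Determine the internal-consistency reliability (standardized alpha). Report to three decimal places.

standardized alpha = 0.864

Standardized α = k·r̄ / (1 + (k−1)·r̄) = 9 × 0.4141 / (1 + 8 × 0.4141)
  = 3.7269 / 4.3128 = 0.864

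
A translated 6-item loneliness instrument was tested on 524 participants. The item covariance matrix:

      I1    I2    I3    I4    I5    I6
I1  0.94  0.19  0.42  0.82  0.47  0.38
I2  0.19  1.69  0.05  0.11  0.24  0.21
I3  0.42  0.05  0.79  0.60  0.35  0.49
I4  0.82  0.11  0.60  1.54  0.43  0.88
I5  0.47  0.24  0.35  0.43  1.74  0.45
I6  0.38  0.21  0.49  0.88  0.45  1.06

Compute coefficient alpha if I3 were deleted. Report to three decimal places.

α = 0.682

Remaining items: I1, I2, I4, I5, I6 (k = 5).
sum of item variances = 0.94 + 1.69 + 1.54 + 1.74 + 1.06 = 6.97
Var(T) = 6.97 + 2 × 4.18 = 15.33
α (item deleted) = (5/4)·(1 − 6.97/15.33) = 0.682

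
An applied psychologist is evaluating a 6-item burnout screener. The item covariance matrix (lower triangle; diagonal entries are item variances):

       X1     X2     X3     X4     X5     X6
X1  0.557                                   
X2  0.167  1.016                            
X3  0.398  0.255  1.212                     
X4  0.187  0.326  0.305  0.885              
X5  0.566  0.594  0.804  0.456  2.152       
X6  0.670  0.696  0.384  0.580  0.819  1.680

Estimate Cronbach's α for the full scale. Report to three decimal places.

α = 0.789

ΣVar(i) = 0.557 + 1.016 + 1.212 + 0.885 + 2.152 + 1.680 = 7.502
Sum of off-diagonal covariances = 7.207
total variance = 7.502 + 2 × 7.207 = 21.916
α = (k/(k−1))·(1 − ΣVar(i)/total variance) = (6/5)·(1 − 7.502/21.916) = 0.789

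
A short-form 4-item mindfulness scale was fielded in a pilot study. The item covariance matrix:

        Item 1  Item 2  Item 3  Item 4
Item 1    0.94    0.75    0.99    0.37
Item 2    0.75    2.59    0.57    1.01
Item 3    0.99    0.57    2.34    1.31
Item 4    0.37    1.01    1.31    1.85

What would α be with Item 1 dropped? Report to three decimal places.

Remaining items: Item 2, Item 3, Item 4 (k = 3).
Σσᵢ² = 2.59 + 2.34 + 1.85 = 6.78
σ²_T = 6.78 + 2 × 2.89 = 12.56
α (item deleted) = (3/2)·(1 − 6.78/12.56) = 0.690

α = 0.690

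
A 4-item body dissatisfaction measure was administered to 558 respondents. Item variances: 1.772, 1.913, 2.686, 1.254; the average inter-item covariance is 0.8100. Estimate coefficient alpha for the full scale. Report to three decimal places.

Σσ²ᵢ = 1.772 + 1.913 + 2.686 + 1.254 = 7.625
Sum of the 6 distinct covariances = 6 × 0.8100 = 4.8600
σ²_total = Σσ²ᵢ + 2·Σcov = 7.625 + 2 × 4.8600 = 17.3450
α = (4/3)·(1 − 7.625/17.3450) = 0.747

coefficient alpha = 0.747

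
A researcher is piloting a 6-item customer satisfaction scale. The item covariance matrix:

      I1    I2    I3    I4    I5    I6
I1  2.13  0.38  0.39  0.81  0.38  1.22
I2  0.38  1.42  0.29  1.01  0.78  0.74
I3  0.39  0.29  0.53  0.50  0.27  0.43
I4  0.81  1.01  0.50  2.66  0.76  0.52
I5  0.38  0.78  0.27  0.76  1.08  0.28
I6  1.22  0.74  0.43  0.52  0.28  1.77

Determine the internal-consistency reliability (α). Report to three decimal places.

α = 0.776

Σσ²ᵢ = 2.13 + 1.42 + 0.53 + 2.66 + 1.08 + 1.77 = 9.59
Sum of the distinct covariances = 8.76
total variance = 9.59 + 2 × 8.76 = 27.11
α = (k/(k−1))·(1 − Σσ²ᵢ/total variance) = (6/5)·(1 − 9.59/27.11) = 0.776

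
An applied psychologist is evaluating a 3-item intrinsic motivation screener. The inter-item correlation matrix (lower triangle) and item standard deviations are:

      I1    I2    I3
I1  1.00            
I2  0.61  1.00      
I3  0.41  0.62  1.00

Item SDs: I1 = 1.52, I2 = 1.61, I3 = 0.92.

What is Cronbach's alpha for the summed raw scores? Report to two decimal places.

α = 0.76

Σσ²ᵢ = 1.52² + 1.61² + 0.92² = 5.7489
Covariances σ_ij = r_ij · s_i · s_j:
  σ(I1,I2) = 0.61 × 1.52 × 1.61 = 1.4928
  σ(I1,I3) = 0.41 × 1.52 × 0.92 = 0.5733
  σ(I2,I3) = 0.62 × 1.61 × 0.92 = 0.9183
σ²_T = Σσ²ᵢ + 2·Σσ_ij = 5.7489 + 2 × 2.9844 = 11.7177
α = (3/2)·(1 − 5.7489/11.7177) = 0.76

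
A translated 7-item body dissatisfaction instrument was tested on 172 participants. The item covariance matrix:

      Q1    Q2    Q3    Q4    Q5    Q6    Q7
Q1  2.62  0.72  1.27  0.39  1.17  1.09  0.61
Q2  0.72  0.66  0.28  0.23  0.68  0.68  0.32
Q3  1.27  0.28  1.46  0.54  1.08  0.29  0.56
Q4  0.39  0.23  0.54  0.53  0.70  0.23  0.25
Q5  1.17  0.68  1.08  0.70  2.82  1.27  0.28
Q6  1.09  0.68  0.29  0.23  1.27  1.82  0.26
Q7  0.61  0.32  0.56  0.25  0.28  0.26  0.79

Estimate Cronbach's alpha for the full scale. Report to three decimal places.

ΣVar(i) = 2.62 + 0.66 + 1.46 + 0.53 + 2.82 + 1.82 + 0.79 = 10.70
Sum of off-diagonal covariances = 12.90
σ²_T = 10.70 + 2 × 12.90 = 36.50
α = (k/(k−1))·(1 − ΣVar(i)/σ²_T) = (7/6)·(1 − 10.70/36.50) = 0.825

α = 0.825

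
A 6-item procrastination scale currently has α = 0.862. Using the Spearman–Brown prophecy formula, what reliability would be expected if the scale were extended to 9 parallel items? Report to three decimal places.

predicted reliability = 0.904

Length factor m = 9/6 = 1.5000
α' = m·α / (1 + (m−1)·α)
   = 9/6 × 0.862 / (1 + (9/6 − 1) × 0.862)
   = 1.2930 / 1.4310 = 0.904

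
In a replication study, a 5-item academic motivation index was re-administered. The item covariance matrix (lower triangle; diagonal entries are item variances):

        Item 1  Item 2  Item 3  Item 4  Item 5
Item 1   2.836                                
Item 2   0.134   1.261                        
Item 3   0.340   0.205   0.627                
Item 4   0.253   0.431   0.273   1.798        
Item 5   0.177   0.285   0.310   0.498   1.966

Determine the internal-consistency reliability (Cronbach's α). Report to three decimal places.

ΣVar(i) = 2.836 + 1.261 + 0.627 + 1.798 + 1.966 = 8.488
Sum of off-diagonal covariances = 2.906
total variance = 8.488 + 2 × 2.906 = 14.300
α = (k/(k−1))·(1 − ΣVar(i)/total variance) = (5/4)·(1 − 8.488/14.300) = 0.508

Cronbach's α = 0.508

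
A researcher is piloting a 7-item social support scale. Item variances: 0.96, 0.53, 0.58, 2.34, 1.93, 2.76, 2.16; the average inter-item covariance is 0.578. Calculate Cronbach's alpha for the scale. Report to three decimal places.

ΣVar(i) = 0.96 + 0.53 + 0.58 + 2.34 + 1.93 + 2.76 + 2.16 = 11.26
Sum of the 21 distinct covariances = 21 × 0.578 = 12.138
total variance = ΣVar(i) + 2·Σcov = 11.26 + 2 × 12.138 = 35.536
α = (7/6)·(1 − 11.26/35.536) = 0.797

α = 0.797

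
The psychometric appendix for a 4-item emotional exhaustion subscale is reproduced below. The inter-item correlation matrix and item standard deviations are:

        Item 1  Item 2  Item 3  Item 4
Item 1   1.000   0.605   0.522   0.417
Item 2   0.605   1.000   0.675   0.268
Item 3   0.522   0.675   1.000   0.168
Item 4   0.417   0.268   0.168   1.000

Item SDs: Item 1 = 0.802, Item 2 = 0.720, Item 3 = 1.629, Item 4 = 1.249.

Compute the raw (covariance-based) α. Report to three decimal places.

α = 0.683

Σσ²ᵢ = 0.802² + 0.720² + 1.629² + 1.249² = 5.3752
Covariances σ_ij = r_ij · s_i · s_j:
  σ(Item 1,Item 2) = 0.605 × 0.802 × 0.720 = 0.3494
  σ(Item 1,Item 3) = 0.522 × 0.802 × 1.629 = 0.6820
  σ(Item 1,Item 4) = 0.417 × 0.802 × 1.249 = 0.4177
  σ(Item 2,Item 3) = 0.675 × 0.720 × 1.629 = 0.7917
  σ(Item 2,Item 4) = 0.268 × 0.720 × 1.249 = 0.2410
  σ(Item 3,Item 4) = 0.168 × 1.629 × 1.249 = 0.3418
σ²_T = Σσ²ᵢ + 2·Σσ_ij = 5.3752 + 2 × 2.8236 = 11.0224
α = (4/3)·(1 − 5.3752/11.0224) = 0.683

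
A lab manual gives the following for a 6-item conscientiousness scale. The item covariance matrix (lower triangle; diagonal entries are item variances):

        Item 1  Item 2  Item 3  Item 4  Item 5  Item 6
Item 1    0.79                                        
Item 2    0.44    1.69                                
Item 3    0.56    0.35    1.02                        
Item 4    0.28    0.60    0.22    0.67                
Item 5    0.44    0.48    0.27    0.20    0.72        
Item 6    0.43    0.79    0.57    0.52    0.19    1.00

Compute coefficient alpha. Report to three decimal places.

coefficient alpha = 0.819

sum of item variances = 0.79 + 1.69 + 1.02 + 0.67 + 0.72 + 1.00 = 5.89
Sum of the distinct covariances = 6.34
Var(T) = 5.89 + 2 × 6.34 = 18.57
α = (k/(k−1))·(1 − sum of item variances/Var(T)) = (6/5)·(1 − 5.89/18.57) = 0.819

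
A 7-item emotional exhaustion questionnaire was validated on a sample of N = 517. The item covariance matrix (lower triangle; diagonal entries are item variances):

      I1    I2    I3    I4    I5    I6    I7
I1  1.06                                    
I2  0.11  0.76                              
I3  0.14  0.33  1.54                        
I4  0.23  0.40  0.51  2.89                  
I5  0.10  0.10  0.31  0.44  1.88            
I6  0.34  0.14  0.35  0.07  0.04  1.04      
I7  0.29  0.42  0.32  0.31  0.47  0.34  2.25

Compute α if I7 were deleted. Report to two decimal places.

α = 0.53

Remaining items: I1, I2, I3, I4, I5, I6 (k = 6).
sum of item variances = 1.06 + 0.76 + 1.54 + 2.89 + 1.88 + 1.04 = 9.17
σ²_total = 9.17 + 2 × 3.61 = 16.39
α (item deleted) = (6/5)·(1 − 9.17/16.39) = 0.53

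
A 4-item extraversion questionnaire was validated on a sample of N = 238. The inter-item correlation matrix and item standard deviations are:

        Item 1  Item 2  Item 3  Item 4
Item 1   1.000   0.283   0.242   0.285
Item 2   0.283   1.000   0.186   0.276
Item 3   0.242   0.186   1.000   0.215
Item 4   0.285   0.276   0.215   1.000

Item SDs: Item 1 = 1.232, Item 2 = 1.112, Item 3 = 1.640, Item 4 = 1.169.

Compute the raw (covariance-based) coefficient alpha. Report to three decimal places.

α = 0.551

Σσ²ᵢ = 1.232² + 1.112² + 1.640² + 1.169² = 6.8105
Covariances σ_ij = r_ij · s_i · s_j:
  σ(Item 1,Item 2) = 0.283 × 1.232 × 1.112 = 0.3877
  σ(Item 1,Item 3) = 0.242 × 1.232 × 1.640 = 0.4890
  σ(Item 1,Item 4) = 0.285 × 1.232 × 1.169 = 0.4105
  σ(Item 2,Item 3) = 0.186 × 1.112 × 1.640 = 0.3392
  σ(Item 2,Item 4) = 0.276 × 1.112 × 1.169 = 0.3588
  σ(Item 3,Item 4) = 0.215 × 1.640 × 1.169 = 0.4122
σ²_T = Σσ²ᵢ + 2·Σσ_ij = 6.8105 + 2 × 2.3974 = 11.6053
α = (4/3)·(1 − 6.8105/11.6053) = 0.551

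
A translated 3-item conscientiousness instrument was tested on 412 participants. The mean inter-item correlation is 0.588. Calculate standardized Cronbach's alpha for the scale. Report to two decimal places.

Standardized α = k·r̄ / (1 + (k−1)·r̄) = 3 × 0.588 / (1 + 2 × 0.588)
  = 1.7640 / 2.1760 = 0.81

α = 0.81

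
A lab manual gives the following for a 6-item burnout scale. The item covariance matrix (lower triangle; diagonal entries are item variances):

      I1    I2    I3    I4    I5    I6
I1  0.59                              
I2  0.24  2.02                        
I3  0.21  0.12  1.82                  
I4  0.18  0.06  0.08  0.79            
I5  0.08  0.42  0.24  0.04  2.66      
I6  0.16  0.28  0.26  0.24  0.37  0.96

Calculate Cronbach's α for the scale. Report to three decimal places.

Cronbach's α = 0.483

ΣVar(i) = 0.59 + 2.02 + 1.82 + 0.79 + 2.66 + 0.96 = 8.84
Sum of off-diagonal covariances = 2.98
σ²_total = 8.84 + 2 × 2.98 = 14.80
α = (k/(k−1))·(1 − ΣVar(i)/σ²_total) = (6/5)·(1 − 8.84/14.80) = 0.483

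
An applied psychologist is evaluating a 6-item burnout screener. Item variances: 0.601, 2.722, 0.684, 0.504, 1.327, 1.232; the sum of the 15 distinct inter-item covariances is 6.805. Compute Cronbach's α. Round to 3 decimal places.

Σσᵢ² = 0.601 + 2.722 + 0.684 + 0.504 + 1.327 + 1.232 = 7.070
Sum of distinct covariances = 6.805
total variance = Σσᵢ² + 2·Σcov = 7.070 + 2 × 6.805 = 20.680
α = (6/5)·(1 − 7.070/20.680) = 0.790

α = 0.790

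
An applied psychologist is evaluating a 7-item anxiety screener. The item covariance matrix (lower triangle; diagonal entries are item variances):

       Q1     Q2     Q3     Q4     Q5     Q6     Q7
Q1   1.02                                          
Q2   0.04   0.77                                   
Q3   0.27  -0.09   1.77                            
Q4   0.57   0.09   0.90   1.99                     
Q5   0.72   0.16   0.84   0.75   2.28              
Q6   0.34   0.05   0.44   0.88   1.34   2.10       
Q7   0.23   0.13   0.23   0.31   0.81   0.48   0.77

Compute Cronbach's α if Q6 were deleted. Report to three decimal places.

Cronbach's α = 0.697

Remaining items: Q1, Q2, Q3, Q4, Q5, Q7 (k = 6).
Σσ²ᵢ = 1.02 + 0.77 + 1.77 + 1.99 + 2.28 + 0.77 = 8.60
σ²_total = 8.60 + 2 × 5.96 = 20.52
α (item deleted) = (6/5)·(1 − 8.60/20.52) = 0.697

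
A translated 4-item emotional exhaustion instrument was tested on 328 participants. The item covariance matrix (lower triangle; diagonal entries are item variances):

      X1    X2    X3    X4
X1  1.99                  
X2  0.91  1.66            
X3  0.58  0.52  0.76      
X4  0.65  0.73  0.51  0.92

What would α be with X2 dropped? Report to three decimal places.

α = 0.730

Remaining items: X1, X3, X4 (k = 3).
ΣVar(i) = 1.99 + 0.76 + 0.92 = 3.67
σ²_total = 3.67 + 2 × 1.74 = 7.15
α (item deleted) = (3/2)·(1 − 3.67/7.15) = 0.730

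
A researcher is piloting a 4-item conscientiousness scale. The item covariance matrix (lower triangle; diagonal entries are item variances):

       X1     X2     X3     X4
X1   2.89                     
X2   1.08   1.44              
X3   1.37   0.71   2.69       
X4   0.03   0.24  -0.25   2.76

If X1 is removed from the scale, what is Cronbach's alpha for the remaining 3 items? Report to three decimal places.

Remaining items: X2, X3, X4 (k = 3).
ΣVar(i) = 1.44 + 2.69 + 2.76 = 6.89
total variance = 6.89 + 2 × 0.70 = 8.29
α (item deleted) = (3/2)·(1 − 6.89/8.29) = 0.253

α = 0.253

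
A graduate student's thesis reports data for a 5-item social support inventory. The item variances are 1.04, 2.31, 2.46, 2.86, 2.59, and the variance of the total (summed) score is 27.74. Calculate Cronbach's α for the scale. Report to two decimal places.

α = 0.74

Σσᵢ² = 1.04 + 2.31 + 2.46 + 2.86 + 2.59 = 11.26
α = (k/(k−1))·(1 − Σσᵢ²/σ²_total) = (5/4)·(1 − 11.26/27.74) = 0.74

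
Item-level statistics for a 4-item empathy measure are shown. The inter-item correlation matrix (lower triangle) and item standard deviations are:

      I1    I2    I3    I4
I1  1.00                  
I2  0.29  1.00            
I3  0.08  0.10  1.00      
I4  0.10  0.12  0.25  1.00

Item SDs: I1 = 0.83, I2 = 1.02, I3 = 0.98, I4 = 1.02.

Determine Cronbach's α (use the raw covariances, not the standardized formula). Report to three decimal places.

Cronbach's α = 0.424

Σσ²ᵢ = 0.83² + 1.02² + 0.98² + 1.02² = 3.7301
Covariances σ_ij = r_ij · s_i · s_j:
  σ(I1,I2) = 0.29 × 0.83 × 1.02 = 0.2455
  σ(I1,I3) = 0.08 × 0.83 × 0.98 = 0.0651
  σ(I1,I4) = 0.10 × 0.83 × 1.02 = 0.0847
  σ(I2,I3) = 0.10 × 1.02 × 0.98 = 0.1000
  σ(I2,I4) = 0.12 × 1.02 × 1.02 = 0.1248
  σ(I3,I4) = 0.25 × 0.98 × 1.02 = 0.2499
σ²_T = Σσ²ᵢ + 2·Σσ_ij = 3.7301 + 2 × 0.8700 = 5.4701
α = (4/3)·(1 − 3.7301/5.4701) = 0.424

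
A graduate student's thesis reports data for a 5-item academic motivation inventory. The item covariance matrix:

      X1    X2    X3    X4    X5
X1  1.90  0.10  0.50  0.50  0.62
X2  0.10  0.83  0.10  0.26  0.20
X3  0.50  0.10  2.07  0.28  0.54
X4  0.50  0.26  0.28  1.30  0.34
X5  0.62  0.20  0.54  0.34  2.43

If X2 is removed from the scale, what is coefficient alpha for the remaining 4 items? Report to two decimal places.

Remaining items: X1, X3, X4, X5 (k = 4).
Σσ²ᵢ = 1.90 + 2.07 + 1.30 + 2.43 = 7.70
total variance = 7.70 + 2 × 2.78 = 13.26
α (item deleted) = (4/3)·(1 − 7.70/13.26) = 0.56

coefficient alpha = 0.56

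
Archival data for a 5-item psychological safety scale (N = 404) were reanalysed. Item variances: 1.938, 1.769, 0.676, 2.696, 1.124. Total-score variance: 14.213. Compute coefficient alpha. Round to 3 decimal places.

α = 0.529

Σσᵢ² = 1.938 + 1.769 + 0.676 + 2.696 + 1.124 = 8.203
α = (k/(k−1))·(1 − Σσᵢ²/Var(T)) = (5/4)·(1 − 8.203/14.213) = 0.529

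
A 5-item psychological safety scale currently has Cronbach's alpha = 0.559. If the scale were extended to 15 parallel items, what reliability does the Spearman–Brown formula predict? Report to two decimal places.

Length factor m = 15/5 = 3.0000
α' = m·α / (1 + (m−1)·α)
   = 15/5 × 0.559 / (1 + (15/5 − 1) × 0.559)
   = 1.6770 / 2.1180 = 0.79

predicted reliability = 0.79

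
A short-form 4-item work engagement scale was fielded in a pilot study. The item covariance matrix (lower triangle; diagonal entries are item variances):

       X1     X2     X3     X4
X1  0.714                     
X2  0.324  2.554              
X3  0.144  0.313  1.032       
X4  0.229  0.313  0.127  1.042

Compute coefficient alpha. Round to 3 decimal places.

α = 0.469

Σσᵢ² = 0.714 + 2.554 + 1.032 + 1.042 = 5.342
Sum of off-diagonal covariances = 1.450
σ²_total = 5.342 + 2 × 1.450 = 8.242
α = (k/(k−1))·(1 − Σσᵢ²/σ²_total) = (4/3)·(1 − 5.342/8.242) = 0.469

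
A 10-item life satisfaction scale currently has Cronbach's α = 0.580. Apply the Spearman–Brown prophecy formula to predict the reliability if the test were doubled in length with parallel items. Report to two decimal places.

predicted reliability = 0.73

Length factor m = 2
α' = m·α / (1 + (m−1)·α)
   = 2 × 0.580 / (1 + (2 − 1) × 0.580)
   = 1.1600 / 1.5800 = 0.73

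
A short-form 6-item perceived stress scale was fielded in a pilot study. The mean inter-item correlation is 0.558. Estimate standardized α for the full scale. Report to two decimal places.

α = 0.88

Standardized α = k·r̄ / (1 + (k−1)·r̄) = 6 × 0.558 / (1 + 5 × 0.558)
  = 3.3480 / 3.7900 = 0.88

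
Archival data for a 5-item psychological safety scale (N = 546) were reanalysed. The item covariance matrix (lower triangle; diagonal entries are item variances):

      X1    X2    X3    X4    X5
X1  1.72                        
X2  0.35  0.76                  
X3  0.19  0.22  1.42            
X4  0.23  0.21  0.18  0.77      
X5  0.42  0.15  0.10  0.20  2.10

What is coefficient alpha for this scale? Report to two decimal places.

sum of item variances = 1.72 + 0.76 + 1.42 + 0.77 + 2.10 = 6.77
Sum of the distinct covariances = 2.25
σ²_T = 6.77 + 2 × 2.25 = 11.27
α = (k/(k−1))·(1 − sum of item variances/σ²_T) = (5/4)·(1 − 6.77/11.27) = 0.50

α = 0.50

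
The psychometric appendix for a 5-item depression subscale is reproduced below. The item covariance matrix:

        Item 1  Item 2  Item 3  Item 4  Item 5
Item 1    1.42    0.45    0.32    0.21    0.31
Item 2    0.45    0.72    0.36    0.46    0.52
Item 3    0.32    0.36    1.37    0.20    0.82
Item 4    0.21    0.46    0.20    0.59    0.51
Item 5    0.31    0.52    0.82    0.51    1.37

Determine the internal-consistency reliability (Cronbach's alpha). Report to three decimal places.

Cronbach's alpha = 0.754

Σσᵢ² = 1.42 + 0.72 + 1.37 + 0.59 + 1.37 = 5.47
Sum of off-diagonal covariances = 4.16
σ²_total = 5.47 + 2 × 4.16 = 13.79
α = (k/(k−1))·(1 − Σσᵢ²/σ²_total) = (5/4)·(1 − 5.47/13.79) = 0.754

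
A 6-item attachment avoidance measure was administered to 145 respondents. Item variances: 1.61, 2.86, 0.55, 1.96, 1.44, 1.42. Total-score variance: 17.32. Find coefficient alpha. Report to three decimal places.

ΣVar(i) = 1.61 + 2.86 + 0.55 + 1.96 + 1.44 + 1.42 = 9.84
α = (k/(k−1))·(1 − ΣVar(i)/σ²_total) = (6/5)·(1 − 9.84/17.32) = 0.518

α = 0.518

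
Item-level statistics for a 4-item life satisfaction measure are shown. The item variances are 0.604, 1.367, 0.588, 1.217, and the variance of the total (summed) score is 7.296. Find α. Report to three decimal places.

α = 0.643

Σσ²ᵢ = 0.604 + 1.367 + 0.588 + 1.217 = 3.776
α = (k/(k−1))·(1 − Σσ²ᵢ/Var(T)) = (4/3)·(1 − 3.776/7.296) = 0.643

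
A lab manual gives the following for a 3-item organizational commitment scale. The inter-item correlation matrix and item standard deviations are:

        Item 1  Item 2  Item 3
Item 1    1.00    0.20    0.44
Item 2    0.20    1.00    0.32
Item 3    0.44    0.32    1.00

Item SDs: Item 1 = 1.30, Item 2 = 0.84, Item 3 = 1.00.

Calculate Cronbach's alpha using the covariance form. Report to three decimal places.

Σσ²ᵢ = 1.30² + 0.84² + 1.00² = 3.3956
Covariances σ_ij = r_ij · s_i · s_j:
  σ(Item 1,Item 2) = 0.20 × 1.30 × 0.84 = 0.2184
  σ(Item 1,Item 3) = 0.44 × 1.30 × 1.00 = 0.5720
  σ(Item 2,Item 3) = 0.32 × 0.84 × 1.00 = 0.2688
σ²_T = Σσ²ᵢ + 2·Σσ_ij = 3.3956 + 2 × 1.0592 = 5.5140
α = (3/2)·(1 − 3.3956/5.5140) = 0.576

α = 0.576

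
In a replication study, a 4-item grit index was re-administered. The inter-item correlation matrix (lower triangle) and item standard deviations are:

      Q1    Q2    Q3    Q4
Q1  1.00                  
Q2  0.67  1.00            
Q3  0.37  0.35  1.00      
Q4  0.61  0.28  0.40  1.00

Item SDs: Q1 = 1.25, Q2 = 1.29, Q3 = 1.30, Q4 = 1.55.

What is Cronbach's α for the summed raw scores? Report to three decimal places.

α = 0.758

Σσ²ᵢ = 1.25² + 1.29² + 1.30² + 1.55² = 7.3191
Covariances σ_ij = r_ij · s_i · s_j:
  σ(Q1,Q2) = 0.67 × 1.25 × 1.29 = 1.0804
  σ(Q1,Q3) = 0.37 × 1.25 × 1.30 = 0.6013
  σ(Q1,Q4) = 0.61 × 1.25 × 1.55 = 1.1819
  σ(Q2,Q3) = 0.35 × 1.29 × 1.30 = 0.5869
  σ(Q2,Q4) = 0.28 × 1.29 × 1.55 = 0.5599
  σ(Q3,Q4) = 0.40 × 1.30 × 1.55 = 0.8060
σ²_T = Σσ²ᵢ + 2·Σσ_ij = 7.3191 + 2 × 4.8164 = 16.9519
α = (4/3)·(1 − 7.3191/16.9519) = 0.758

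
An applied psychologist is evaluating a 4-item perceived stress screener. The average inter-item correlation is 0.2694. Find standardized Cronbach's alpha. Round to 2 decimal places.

Standardized α = k·r̄ / (1 + (k−1)·r̄) = 4 × 0.2694 / (1 + 3 × 0.2694)
  = 1.0776 / 1.8082 = 0.60

α = 0.60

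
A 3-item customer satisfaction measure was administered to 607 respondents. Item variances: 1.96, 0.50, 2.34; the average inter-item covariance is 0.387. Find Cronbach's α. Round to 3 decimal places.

Σσᵢ² = 1.96 + 0.50 + 2.34 = 4.80
Sum of the 3 distinct covariances = 3 × 0.387 = 1.161
Var(T) = Σσᵢ² + 2·Σcov = 4.80 + 2 × 1.161 = 7.122
α = (3/2)·(1 − 4.80/7.122) = 0.489

Cronbach's α = 0.489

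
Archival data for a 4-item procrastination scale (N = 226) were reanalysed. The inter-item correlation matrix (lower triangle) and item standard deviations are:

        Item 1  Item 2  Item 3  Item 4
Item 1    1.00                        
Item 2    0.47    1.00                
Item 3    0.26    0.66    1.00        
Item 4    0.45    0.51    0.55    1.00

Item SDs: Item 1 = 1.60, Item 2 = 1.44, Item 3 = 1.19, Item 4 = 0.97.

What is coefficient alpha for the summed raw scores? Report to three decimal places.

Σσ²ᵢ = 1.60² + 1.44² + 1.19² + 0.97² = 6.9906
Covariances σ_ij = r_ij · s_i · s_j:
  σ(Item 1,Item 2) = 0.47 × 1.60 × 1.44 = 1.0829
  σ(Item 1,Item 3) = 0.26 × 1.60 × 1.19 = 0.4950
  σ(Item 1,Item 4) = 0.45 × 1.60 × 0.97 = 0.6984
  σ(Item 2,Item 3) = 0.66 × 1.44 × 1.19 = 1.1310
  σ(Item 2,Item 4) = 0.51 × 1.44 × 0.97 = 0.7124
  σ(Item 3,Item 4) = 0.55 × 1.19 × 0.97 = 0.6349
σ²_T = Σσ²ᵢ + 2·Σσ_ij = 6.9906 + 2 × 4.7546 = 16.4998
α = (4/3)·(1 − 6.9906/16.4998) = 0.768

coefficient alpha = 0.768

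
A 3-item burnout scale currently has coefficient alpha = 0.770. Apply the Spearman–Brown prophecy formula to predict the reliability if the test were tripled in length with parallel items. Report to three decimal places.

Length factor m = 3
α' = m·α / (1 + (m−1)·α)
   = 3 × 0.770 / (1 + (3 − 1) × 0.770)
   = 2.3100 / 2.5400 = 0.909

predicted reliability = 0.909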